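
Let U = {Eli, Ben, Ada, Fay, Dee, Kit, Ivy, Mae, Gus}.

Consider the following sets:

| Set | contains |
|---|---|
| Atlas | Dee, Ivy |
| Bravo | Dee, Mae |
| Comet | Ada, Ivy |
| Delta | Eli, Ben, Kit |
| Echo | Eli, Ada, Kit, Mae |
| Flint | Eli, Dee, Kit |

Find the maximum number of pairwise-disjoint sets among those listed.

Bravo, Comet, Delta are pairwise disjoint (Bravo={Dee,Mae}; Comet={Ada,Ivy}; Delta={Eli,Ben,Kit}).
Every remaining set overlaps one of these, and no 4 of the listed sets are pairwise disjoint, so 3 is the maximum.

3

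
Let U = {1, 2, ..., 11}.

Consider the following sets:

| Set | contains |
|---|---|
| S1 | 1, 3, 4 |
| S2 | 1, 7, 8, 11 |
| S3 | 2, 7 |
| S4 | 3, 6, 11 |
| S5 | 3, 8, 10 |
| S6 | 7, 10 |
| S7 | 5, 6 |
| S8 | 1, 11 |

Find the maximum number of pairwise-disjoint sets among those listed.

S3, S5, S7, S8 are pairwise disjoint (S3={2,7}; S5={3,8,10}; S7={5,6}; S8={1,11}).
Every remaining set overlaps one of these, and no 5 of the listed sets are pairwise disjoint, so 4 is the maximum.

4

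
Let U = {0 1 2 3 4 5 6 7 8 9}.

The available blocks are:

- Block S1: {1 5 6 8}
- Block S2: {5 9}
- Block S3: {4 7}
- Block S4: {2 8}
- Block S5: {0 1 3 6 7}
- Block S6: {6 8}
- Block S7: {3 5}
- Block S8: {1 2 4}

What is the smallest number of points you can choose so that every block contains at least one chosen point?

The 4 points {1, 5, 7, 8} hit every block.
No choice of 3 points meets every block, so 4 is the minimum.

4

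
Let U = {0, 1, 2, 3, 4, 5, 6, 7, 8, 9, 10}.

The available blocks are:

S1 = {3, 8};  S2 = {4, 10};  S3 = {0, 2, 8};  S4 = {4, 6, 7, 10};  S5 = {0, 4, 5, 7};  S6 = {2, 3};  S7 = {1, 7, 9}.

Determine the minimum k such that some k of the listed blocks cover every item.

5

Take {S1, S4, S5, S6, S7}. Their union is {0, 1, 2, 3, 4, 5, 6, 7, 8, 9, 10}, which is all 11 items.
Only S5 contains 5, so S5 is forced; the remaining 7 items need at least 4 more blocks (each remaining block adds at most 2) — so at least 5 blocks are needed, and 5 is optimal.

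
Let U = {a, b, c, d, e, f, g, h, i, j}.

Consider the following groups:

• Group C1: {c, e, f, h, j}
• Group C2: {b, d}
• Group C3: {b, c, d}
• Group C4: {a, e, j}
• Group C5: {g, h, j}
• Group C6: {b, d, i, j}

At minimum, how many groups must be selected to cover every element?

4

C1 and C4 and C5 and C6 together: C1 ∪ C4 ∪ C5 ∪ C6 = {a, b, c, d, e, f, g, h, i, j} — every element is covered.
Only C4 contains a, so C4 is forced; the remaining 7 elements need at least 3 more groups (each remaining group adds at most 3) — so at least 4 groups are needed, and 4 is optimal.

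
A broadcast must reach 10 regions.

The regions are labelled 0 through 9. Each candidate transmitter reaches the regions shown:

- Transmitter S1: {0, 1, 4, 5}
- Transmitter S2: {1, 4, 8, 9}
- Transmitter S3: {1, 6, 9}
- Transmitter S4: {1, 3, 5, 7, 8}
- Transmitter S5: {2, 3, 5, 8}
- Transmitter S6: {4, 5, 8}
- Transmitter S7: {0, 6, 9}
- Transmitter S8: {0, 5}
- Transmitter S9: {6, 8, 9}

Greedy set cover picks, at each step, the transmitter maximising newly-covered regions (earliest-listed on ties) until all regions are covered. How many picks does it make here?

Greedy: pick S4 (covers 5 new) → pick S7 (covers 3 new) → pick S1 (covers 1 new) → pick S5 (covers 1 new). Total picks: 4.

4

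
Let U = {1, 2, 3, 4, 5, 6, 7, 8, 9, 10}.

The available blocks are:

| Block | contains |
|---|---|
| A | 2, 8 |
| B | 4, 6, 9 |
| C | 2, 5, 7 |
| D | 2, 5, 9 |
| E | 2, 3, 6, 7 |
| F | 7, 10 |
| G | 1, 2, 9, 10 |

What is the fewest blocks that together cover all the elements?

A and B and C and E and G together: A ∪ B ∪ C ∪ E ∪ G = {1, 2, 3, 4, 5, 6, 7, 8, 9, 10} — every element is covered.
No 4 of the 7 blocks cover everything (all 35 combinations miss at least one element), so 5 is optimal.

5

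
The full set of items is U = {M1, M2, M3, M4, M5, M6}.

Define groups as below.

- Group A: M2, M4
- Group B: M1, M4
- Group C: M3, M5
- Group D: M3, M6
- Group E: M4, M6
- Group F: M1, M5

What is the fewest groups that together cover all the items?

3

Take {A, D, F}. Their union is {M1, M2, M3, M4, M5, M6}, which is all 6 items.
Each group has at most 2 items, and 2·2 = 4 < 6 — so at least 3 groups are needed, and 3 is optimal.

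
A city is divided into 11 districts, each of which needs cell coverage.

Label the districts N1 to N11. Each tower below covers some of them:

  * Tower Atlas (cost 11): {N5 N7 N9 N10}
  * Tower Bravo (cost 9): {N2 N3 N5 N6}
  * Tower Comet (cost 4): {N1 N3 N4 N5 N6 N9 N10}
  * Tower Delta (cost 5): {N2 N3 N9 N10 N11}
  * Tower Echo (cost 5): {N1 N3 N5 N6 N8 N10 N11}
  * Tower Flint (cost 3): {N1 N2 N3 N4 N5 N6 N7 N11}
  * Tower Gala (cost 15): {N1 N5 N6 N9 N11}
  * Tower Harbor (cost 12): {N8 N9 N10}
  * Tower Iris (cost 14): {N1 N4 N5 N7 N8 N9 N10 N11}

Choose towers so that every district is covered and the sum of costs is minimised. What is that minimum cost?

Comet, Echo, Flint together cover every district (Comet ∪ Echo ∪ Flint = {N1, N2, N3, N4, N5, N6, N7, N8, N9, N10, N11}); total cost 4 + 5 + 3 = 12.
No covering selection has total cost below 12.

12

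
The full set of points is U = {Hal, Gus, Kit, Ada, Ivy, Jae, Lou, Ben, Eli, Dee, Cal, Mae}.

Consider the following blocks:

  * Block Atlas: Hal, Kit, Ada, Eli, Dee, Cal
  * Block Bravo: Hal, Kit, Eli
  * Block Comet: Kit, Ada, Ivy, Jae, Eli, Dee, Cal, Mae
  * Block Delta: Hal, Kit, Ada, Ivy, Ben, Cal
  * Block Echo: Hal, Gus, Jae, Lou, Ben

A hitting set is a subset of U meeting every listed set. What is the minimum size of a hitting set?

H = {Kit, Ben} meets every block (each contains at least one member of H), and |H| = 2.
No single point lies in every block, so at least 2 are needed and 2 is optimal.

2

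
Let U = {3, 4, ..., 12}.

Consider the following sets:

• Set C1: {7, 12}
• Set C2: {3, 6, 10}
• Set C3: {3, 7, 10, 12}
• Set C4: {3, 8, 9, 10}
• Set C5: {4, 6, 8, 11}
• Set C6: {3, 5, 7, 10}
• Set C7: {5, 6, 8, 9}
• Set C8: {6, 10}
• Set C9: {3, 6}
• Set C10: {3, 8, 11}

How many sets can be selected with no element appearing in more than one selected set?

C1, C8, C10 are pairwise disjoint (C1={7,12}; C8={6,10}; C10={3,8,11}).
Every remaining set overlaps one of these, and no 4 of the listed sets are pairwise disjoint, so 3 is the maximum.

3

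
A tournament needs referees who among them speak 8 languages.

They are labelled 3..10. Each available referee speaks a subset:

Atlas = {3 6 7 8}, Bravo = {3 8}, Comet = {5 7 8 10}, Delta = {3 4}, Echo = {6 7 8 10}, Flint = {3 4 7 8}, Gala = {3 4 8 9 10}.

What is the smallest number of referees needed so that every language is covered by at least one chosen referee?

3

Take {Comet, Echo, Gala}. Their union is {3, 4, 5, 6, 7, 8, 9, 10}, which is all 8 languages.
Only Comet contains 5, so Comet is forced; the remaining 4 languages need at least 2 more referees (each remaining referee adds at most 3) — so at least 3 referees are needed, and 3 is optimal.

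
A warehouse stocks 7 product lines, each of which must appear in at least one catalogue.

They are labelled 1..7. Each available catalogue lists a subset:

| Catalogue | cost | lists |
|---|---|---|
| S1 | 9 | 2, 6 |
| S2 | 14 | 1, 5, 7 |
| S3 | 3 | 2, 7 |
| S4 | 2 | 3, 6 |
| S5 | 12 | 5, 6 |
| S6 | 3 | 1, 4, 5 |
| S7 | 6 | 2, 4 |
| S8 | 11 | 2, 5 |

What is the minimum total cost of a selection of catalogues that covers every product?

8

S3, S4, S6 together cover every product (S3 ∪ S4 ∪ S6 = {1, 2, 3, 4, 5, 6, 7}); total cost 3 + 2 + 3 = 8.
No covering selection has total cost below 8.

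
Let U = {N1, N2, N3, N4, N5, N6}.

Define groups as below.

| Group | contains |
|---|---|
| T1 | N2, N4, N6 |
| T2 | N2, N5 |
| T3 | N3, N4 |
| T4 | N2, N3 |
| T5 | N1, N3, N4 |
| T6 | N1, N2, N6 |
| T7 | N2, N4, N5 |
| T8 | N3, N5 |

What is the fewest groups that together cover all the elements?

T1 and T5 and T8 together: T1 ∪ T5 ∪ T8 = {N1, N2, N3, N4, N5, N6} — every element is covered.
No 2 of the 8 groups cover everything (all 28 combinations miss at least one element), so 3 is optimal.

3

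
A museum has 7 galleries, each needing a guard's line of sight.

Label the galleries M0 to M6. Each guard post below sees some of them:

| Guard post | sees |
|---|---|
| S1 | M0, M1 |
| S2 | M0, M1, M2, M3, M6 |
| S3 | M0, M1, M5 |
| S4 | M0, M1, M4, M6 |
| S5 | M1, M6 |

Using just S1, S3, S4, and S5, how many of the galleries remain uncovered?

2

Union of S1, S3, S4, S5 = {M0, M1, M4, M5, M6}.
Not covered: M2, M3 — 2 galleries.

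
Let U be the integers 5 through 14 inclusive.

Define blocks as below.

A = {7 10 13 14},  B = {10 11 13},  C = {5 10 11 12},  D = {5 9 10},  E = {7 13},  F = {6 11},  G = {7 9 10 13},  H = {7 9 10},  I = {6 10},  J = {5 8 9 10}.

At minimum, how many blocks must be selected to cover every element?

4

A and C and F and J together: A ∪ C ∪ F ∪ J = {5, 6, 7, 8, 9, 10, 11, 12, 13, 14} — every element is covered.
No 3 of the 10 blocks cover everything (all 120 combinations miss at least one element), so 4 is optimal.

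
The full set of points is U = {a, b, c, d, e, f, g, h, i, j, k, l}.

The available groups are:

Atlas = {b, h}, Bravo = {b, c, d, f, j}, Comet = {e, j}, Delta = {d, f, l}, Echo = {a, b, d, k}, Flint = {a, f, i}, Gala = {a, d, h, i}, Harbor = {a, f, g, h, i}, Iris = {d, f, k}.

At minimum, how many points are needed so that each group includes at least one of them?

The 4 points {a, b, d, e} hit every group.
No choice of 3 points meets every group, so 4 is the minimum.

4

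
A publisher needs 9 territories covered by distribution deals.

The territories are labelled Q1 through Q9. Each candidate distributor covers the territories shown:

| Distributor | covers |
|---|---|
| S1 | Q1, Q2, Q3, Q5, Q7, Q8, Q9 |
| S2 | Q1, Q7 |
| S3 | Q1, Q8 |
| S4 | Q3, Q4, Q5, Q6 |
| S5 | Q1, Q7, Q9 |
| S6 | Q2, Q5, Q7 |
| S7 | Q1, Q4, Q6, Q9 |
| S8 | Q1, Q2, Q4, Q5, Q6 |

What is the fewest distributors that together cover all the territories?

S1 and S4 together: S1 ∪ S4 = {Q1, Q2, Q3, Q4, Q5, Q6, Q7, Q8, Q9} — every territory is covered.
No single distributor has all 9 territories (the largest, S1, has 7), so 2 is optimal.

2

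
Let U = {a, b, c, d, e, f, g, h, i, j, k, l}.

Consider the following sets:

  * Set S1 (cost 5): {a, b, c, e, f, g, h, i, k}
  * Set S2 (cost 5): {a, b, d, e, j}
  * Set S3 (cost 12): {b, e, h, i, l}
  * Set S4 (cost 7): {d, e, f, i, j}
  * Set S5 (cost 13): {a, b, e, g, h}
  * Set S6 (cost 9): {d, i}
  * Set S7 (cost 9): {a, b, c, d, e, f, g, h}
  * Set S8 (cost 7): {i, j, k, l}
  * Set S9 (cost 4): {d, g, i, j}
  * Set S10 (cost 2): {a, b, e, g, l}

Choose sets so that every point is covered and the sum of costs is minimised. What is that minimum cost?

S1, S9, S10 together cover every point (S1 ∪ S9 ∪ S10 = {a, b, c, d, e, f, g, h, i, j, k, l}); total cost 5 + 4 + 2 = 11.
No covering selection has total cost below 11.

11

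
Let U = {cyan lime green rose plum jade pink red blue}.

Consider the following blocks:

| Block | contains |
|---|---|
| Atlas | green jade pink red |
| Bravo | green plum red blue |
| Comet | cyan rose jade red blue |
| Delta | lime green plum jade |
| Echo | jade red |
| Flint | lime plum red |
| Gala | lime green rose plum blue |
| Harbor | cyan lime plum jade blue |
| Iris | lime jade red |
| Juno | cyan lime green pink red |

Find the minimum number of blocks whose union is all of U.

3

Bravo and Comet and Juno together: Bravo ∪ Comet ∪ Juno = {cyan, lime, green, rose, plum, jade, pink, red, blue} — every item is covered.
No 2 of the 10 blocks cover everything (all 45 combinations miss at least one item), so 3 is optimal.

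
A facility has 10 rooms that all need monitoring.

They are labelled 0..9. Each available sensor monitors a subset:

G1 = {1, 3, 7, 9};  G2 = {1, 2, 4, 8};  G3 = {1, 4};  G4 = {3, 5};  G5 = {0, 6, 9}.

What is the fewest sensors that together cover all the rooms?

4

Take {G1, G2, G4, G5}. Their union is {0, 1, 2, 3, 4, 5, 6, 7, 8, 9}, which is all 10 rooms.
No 3 of the 5 sensors cover everything (all 10 combinations miss at least one room), so 4 is optimal.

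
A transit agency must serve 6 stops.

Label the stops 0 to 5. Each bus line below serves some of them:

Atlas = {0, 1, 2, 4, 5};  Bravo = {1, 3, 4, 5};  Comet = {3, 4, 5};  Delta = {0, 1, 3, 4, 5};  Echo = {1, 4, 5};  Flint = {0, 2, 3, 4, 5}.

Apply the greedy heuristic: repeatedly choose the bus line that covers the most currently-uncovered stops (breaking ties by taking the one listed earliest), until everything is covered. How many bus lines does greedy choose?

2

Greedy: pick Atlas (covers 5 new) → pick Bravo (covers 1 new). Total picks: 2.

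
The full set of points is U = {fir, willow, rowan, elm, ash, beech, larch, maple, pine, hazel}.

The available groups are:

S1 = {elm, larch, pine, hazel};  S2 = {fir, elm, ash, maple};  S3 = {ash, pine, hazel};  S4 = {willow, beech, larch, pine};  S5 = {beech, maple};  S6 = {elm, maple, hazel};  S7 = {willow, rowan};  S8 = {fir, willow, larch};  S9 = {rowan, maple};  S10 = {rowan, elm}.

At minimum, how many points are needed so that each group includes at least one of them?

The 4 points {willow, elm, maple, hazel} hit every group.
The groups S3, S5, S8, S10 are pairwise disjoint, so any hitting set needs a separate point for each — at least 4. Hence 4 is optimal.

4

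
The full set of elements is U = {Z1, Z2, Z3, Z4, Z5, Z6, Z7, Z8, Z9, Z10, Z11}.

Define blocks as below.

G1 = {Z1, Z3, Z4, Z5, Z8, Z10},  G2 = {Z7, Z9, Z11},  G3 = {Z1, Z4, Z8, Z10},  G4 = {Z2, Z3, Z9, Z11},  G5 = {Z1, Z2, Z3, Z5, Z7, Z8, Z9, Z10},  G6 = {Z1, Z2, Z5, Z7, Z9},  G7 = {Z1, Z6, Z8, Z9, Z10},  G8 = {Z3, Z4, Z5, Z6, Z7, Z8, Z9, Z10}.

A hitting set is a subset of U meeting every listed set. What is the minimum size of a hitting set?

2

Take H = {Z8, Z9}. Each listed block contains at least one of these, so H is a hitting set of size 2.
The blocks G1, G2 are pairwise disjoint, so any hitting set needs a separate element for each — at least 2. Hence 2 is optimal.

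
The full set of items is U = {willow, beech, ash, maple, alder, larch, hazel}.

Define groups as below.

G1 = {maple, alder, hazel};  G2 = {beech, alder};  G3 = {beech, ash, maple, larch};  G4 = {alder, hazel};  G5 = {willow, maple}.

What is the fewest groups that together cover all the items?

3

Take {G1, G3, G5}. Their union is {willow, beech, ash, maple, alder, larch, hazel}, which is all 7 items.
Only G5 contains willow, so G5 is forced; the remaining 5 items need at least 2 more groups (each remaining group adds at most 3) — so at least 3 groups are needed, and 3 is optimal.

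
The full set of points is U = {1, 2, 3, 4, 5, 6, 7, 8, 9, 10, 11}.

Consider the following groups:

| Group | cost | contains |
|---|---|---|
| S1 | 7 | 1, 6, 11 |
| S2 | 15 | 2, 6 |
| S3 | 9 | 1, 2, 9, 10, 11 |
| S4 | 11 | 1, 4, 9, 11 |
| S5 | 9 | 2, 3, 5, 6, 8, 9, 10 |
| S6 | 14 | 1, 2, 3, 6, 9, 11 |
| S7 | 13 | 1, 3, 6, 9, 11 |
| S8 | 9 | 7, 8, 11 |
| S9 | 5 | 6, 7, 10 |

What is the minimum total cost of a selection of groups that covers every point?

25

S4, S5, S9 together cover every point (S4 ∪ S5 ∪ S9 = {1, 2, 3, 4, 5, 6, 7, 8, 9, 10, 11}); total cost 11 + 9 + 5 = 25.
The greedy pick S5, S1, S9, S4 costs 32; no covering selection beats 25.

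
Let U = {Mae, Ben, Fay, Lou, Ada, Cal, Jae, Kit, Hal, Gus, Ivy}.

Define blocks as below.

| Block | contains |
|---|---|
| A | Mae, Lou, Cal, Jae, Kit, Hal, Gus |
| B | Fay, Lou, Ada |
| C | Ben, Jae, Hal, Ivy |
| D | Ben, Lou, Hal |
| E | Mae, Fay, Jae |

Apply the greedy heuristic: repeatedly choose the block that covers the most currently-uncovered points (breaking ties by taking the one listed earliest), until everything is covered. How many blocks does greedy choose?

3

Greedy: pick A (covers 7 new) → pick B (covers 2 new) → pick C (covers 2 new). Total picks: 3.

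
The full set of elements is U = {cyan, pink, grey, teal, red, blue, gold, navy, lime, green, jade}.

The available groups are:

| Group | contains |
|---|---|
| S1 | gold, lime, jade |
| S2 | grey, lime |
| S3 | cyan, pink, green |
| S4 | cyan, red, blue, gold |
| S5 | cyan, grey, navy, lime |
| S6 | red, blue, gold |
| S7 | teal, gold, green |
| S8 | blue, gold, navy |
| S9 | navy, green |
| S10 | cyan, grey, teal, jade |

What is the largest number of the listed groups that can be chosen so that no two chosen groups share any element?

3

S2, S4, S9 are pairwise disjoint (S2={grey,lime}; S4={cyan,red,blue,gold}; S9={navy,green}).
Every remaining group overlaps one of these, and no 4 of the listed groups are pairwise disjoint, so 3 is the maximum.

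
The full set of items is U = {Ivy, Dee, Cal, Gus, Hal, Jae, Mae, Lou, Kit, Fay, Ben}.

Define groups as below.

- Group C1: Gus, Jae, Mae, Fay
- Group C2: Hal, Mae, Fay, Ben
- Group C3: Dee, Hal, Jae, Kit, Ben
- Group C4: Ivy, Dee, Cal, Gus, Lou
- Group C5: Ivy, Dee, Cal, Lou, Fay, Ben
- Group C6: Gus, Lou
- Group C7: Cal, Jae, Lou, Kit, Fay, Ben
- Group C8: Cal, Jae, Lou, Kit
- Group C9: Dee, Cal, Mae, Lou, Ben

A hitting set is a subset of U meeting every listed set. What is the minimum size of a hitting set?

Take H = {Gus, Jae, Ben}. Each listed group contains at least one of these, so H is a hitting set of size 3.
No choice of 2 items meets every group, so 3 is the minimum.

3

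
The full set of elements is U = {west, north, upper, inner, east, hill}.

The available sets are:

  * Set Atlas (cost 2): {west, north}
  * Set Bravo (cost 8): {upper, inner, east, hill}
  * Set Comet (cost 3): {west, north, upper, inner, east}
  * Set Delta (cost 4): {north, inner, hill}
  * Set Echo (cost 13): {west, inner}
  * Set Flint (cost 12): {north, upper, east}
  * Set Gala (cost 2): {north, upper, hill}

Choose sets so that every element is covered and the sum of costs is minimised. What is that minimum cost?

5

Comet, Gala together cover every element (Comet ∪ Gala = {west, north, upper, inner, east, hill}); total cost 3 + 2 = 5.
No covering selection has total cost below 5.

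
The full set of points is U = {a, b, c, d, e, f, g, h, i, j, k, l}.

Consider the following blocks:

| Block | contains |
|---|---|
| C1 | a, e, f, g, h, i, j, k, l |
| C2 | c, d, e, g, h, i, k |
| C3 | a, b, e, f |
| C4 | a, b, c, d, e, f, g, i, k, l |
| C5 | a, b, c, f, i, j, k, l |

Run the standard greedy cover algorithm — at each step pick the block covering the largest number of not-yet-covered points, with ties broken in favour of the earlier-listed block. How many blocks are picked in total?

Greedy: pick C4 (covers 10 new) → pick C1 (covers 2 new). Total picks: 2.

2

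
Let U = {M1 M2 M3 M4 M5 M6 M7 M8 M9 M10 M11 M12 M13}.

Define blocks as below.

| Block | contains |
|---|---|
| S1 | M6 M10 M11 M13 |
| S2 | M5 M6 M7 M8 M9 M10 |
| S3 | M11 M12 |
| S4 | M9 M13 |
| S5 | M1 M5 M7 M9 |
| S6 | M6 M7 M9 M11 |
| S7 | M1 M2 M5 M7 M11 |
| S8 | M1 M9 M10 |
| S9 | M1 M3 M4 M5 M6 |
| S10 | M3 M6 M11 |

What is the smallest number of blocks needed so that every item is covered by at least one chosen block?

5

S2 and S3 and S4 and S7 and S9 together: S2 ∪ S3 ∪ S4 ∪ S7 ∪ S9 = {M1, M2, M3, M4, M5, M6, M7, M8, M9, M10, M11, M12, M13} — every item is covered.
No 4 of the 10 blocks cover everything (all 210 combinations miss at least one item), so 5 is optimal.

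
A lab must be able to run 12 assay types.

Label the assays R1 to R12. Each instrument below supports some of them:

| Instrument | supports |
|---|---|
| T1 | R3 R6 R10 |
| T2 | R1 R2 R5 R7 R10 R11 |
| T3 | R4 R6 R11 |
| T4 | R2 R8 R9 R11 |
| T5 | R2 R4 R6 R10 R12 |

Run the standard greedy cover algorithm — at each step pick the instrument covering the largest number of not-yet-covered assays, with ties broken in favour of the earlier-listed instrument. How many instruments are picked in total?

Greedy: pick T2 (covers 6 new) → pick T5 (covers 3 new) → pick T4 (covers 2 new) → pick T1 (covers 1 new). Total picks: 4.

4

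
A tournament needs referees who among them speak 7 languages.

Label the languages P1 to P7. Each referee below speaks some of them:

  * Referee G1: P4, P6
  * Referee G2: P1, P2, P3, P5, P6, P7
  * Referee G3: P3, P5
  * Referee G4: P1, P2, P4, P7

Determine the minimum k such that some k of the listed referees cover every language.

Take {G2, G4}. Their union is {P1, P2, P3, P4, P5, P6, P7}, which is all 7 languages.
No single referee has all 7 languages (the largest, G2, has 6), so 2 is optimal.

2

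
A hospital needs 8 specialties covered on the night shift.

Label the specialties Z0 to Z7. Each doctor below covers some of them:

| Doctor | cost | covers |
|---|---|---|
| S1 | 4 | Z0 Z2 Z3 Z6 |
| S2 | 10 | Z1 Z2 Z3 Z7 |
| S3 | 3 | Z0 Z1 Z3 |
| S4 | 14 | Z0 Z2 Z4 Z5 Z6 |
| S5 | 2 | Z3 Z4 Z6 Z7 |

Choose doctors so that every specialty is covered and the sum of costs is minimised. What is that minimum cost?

19

S3, S4, S5 together cover every specialty (S3 ∪ S4 ∪ S5 = {Z0, Z1, Z2, Z3, Z4, Z5, Z6, Z7}); total cost 3 + 14 + 2 = 19.
The greedy pick S5, S3, S1, S4 costs 23; no covering selection beats 19.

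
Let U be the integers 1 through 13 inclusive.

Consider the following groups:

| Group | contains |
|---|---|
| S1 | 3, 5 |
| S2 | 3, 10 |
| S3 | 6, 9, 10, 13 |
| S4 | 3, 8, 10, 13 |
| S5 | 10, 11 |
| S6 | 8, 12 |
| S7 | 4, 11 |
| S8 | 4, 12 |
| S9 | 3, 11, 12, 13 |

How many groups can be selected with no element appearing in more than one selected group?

S1, S3, S6, S7 are pairwise disjoint (S1={3,5}; S3={6,9,10,13}; S6={8,12}; S7={4,11}).
Every remaining group overlaps one of these, and no 5 of the listed groups are pairwise disjoint, so 4 is the maximum.

4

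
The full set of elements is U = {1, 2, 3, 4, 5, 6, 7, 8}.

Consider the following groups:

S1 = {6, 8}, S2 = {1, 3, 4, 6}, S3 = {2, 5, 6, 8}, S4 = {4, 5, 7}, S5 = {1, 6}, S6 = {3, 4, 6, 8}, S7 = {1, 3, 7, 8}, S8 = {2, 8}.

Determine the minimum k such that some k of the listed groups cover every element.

S2, S3, and S4 cover everything between them: the union {1, 2, 3, 4, 5, 6, 7, 8} is all of U.
No 2 of the 8 groups cover everything (all 28 combinations miss at least one element), so 3 is optimal.

3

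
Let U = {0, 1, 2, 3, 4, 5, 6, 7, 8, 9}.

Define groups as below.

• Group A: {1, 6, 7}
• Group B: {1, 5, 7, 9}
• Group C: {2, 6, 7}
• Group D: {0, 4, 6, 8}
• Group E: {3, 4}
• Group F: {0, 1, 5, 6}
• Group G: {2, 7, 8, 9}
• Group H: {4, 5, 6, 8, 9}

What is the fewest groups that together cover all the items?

3

E and F and G together: E ∪ F ∪ G = {0, 1, 2, 3, 4, 5, 6, 7, 8, 9} — every item is covered.
Only E contains 3, so E is forced; the remaining 8 items need at least 2 more groups (each remaining group adds at most 4) — so at least 3 groups are needed, and 3 is optimal.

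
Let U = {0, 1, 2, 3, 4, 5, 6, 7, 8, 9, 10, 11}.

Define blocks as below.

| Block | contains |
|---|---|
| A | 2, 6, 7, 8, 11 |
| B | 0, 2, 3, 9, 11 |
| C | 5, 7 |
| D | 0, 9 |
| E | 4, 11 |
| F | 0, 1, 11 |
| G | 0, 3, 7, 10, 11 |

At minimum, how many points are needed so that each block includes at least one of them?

H = {7, 9, 11} meets every block (each contains at least one member of H), and |H| = 3.
The blocks C, D, E are pairwise disjoint, so any hitting set needs a separate point for each — at least 3. Hence 3 is optimal.

3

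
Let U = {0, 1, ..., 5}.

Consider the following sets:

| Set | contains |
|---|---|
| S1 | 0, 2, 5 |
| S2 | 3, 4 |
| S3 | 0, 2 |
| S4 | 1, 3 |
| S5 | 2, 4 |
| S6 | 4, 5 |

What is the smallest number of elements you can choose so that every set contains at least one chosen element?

H = {1, 2, 4} meets every set (each contains at least one member of H), and |H| = 3.
The sets S3, S4, S6 are pairwise disjoint, so any hitting set needs a separate element for each — at least 3. Hence 3 is optimal.

3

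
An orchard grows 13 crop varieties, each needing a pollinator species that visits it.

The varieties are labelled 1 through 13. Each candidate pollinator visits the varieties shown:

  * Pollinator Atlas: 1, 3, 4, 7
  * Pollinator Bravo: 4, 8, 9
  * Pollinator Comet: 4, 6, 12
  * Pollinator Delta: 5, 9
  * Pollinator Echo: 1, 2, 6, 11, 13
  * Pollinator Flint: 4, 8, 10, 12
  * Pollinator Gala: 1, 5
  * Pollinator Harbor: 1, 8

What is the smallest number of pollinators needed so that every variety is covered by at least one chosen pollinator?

4

Atlas and Delta and Echo and Flint together: Atlas ∪ Delta ∪ Echo ∪ Flint = {1, 2, 3, 4, 5, 6, 7, 8, 9, 10, 11, 12, 13} — every variety is covered.
Only Atlas contains 3, so Atlas is forced; the remaining 9 varieties need at least 3 more pollinators (each remaining pollinator adds at most 4) — so at least 4 pollinators are needed, and 4 is optimal.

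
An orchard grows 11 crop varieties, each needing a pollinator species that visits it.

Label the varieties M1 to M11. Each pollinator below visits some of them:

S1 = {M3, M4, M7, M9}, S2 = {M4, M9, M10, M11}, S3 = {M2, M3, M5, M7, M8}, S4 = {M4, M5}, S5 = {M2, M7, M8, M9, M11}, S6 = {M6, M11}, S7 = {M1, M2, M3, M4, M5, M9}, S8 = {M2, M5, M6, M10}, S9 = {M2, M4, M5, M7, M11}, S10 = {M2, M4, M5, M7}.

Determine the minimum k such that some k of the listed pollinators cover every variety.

Take {S5, S7, S8}. Their union is {M1, M2, M3, M4, M5, M6, M7, M8, M9, M10, M11}, which is all 11 varieties.
Only S7 contains M1, so S7 is forced; the remaining 5 varieties need at least 2 more pollinators (each remaining pollinator adds at most 3) — so at least 3 pollinators are needed, and 3 is optimal.

3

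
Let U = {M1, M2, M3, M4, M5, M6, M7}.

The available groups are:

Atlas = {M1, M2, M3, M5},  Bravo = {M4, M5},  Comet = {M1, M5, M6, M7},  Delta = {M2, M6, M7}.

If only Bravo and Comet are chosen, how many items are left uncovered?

Union of Bravo, Comet = {M1, M4, M5, M6, M7}.
Not covered: M2, M3 — 2 items.

2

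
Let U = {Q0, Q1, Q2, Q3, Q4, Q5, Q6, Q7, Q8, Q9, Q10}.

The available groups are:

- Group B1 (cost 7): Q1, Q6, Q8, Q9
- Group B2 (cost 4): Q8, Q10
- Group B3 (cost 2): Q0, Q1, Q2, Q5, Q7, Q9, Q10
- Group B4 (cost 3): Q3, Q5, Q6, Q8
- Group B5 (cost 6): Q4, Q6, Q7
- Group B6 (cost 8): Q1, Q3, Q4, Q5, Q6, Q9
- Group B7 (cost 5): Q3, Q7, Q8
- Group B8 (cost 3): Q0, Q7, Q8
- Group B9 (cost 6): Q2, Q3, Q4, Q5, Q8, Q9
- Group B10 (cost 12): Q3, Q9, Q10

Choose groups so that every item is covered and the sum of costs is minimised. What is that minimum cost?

B3, B4, B5 together cover every item (B3 ∪ B4 ∪ B5 = {Q0, Q1, Q2, Q3, Q4, Q5, Q6, Q7, Q8, Q9, Q10}); total cost 2 + 3 + 6 = 11.
No covering selection has total cost below 11.

11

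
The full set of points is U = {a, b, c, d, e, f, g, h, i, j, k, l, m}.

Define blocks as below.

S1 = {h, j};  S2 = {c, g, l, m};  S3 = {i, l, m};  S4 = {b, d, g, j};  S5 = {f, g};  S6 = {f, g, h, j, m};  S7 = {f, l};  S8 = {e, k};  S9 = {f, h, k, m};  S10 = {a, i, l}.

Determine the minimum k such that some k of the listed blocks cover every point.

Take {S2, S4, S8, S9, S10}. Their union is {a, b, c, d, e, f, g, h, i, j, k, l, m}, which is all 13 points.
No 4 of the 10 blocks cover everything (all 210 combinations miss at least one point), so 5 is optimal.

5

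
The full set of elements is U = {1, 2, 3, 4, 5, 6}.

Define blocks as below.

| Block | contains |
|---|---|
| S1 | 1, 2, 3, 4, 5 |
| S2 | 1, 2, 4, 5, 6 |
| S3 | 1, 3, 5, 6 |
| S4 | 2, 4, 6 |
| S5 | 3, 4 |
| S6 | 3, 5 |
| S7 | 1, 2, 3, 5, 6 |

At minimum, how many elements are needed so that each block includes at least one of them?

2

Take H = {3, 4}. Each listed block contains at least one of these, so H is a hitting set of size 2.
The blocks S4, S6 are pairwise disjoint, so any hitting set needs a separate element for each — at least 2. Hence 2 is optimal.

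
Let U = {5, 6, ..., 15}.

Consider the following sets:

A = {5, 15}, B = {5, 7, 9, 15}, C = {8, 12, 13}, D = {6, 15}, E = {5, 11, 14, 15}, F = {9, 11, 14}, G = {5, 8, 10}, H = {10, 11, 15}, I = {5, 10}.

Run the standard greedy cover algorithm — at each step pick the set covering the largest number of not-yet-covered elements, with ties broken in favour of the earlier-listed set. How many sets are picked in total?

Greedy: pick B (covers 4 new) → pick C (covers 3 new) → pick E (covers 2 new) → pick D (covers 1 new) → pick G (covers 1 new). Total picks: 5.

5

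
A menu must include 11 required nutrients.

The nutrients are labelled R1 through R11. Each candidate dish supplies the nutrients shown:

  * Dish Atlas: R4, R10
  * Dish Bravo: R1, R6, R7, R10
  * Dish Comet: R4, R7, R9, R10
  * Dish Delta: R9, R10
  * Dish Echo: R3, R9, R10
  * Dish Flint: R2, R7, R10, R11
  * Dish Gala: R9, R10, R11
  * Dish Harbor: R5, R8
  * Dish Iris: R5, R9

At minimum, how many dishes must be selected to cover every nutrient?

5

Atlas and Bravo and Echo and Flint and Harbor together: Atlas ∪ Bravo ∪ Echo ∪ Flint ∪ Harbor = {R1, R2, R3, R4, R5, R6, R7, R8, R9, R10, R11} — every nutrient is covered.
Only Bravo contains R1, so Bravo is forced; the remaining 7 nutrients need at least 4 more dishes (each remaining dish adds at most 2) — so at least 5 dishes are needed, and 5 is optimal.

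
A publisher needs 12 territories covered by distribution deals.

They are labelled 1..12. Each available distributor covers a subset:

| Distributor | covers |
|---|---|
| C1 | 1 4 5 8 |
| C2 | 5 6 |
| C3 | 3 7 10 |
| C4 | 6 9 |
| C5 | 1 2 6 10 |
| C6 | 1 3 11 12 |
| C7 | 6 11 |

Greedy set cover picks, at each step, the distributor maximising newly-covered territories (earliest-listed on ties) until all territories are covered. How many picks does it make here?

Greedy: pick C1 (covers 4 new) → pick C3 (covers 3 new) → pick C4 (covers 2 new) → pick C6 (covers 2 new) → pick C5 (covers 1 new). Total picks: 5.

5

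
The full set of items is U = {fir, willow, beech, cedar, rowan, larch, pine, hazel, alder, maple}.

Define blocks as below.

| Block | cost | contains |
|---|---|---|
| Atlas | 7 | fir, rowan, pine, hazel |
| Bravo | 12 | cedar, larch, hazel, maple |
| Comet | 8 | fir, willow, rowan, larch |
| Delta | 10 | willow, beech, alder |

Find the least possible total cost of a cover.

29

Atlas, Bravo, Delta together cover every item (Atlas ∪ Bravo ∪ Delta = {fir, willow, beech, cedar, rowan, larch, pine, hazel, alder, maple}); total cost 7 + 12 + 10 = 29.
No covering selection has total cost below 29.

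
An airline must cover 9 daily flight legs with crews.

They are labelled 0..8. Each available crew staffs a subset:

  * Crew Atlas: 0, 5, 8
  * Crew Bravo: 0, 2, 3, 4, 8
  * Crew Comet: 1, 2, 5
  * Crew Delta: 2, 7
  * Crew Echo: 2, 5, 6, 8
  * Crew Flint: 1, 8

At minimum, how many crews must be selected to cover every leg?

4

Bravo and Comet and Delta and Echo together: Bravo ∪ Comet ∪ Delta ∪ Echo = {0, 1, 2, 3, 4, 5, 6, 7, 8} — every leg is covered.
No 3 of the 6 crews cover everything (all 20 combinations miss at least one leg), so 4 is optimal.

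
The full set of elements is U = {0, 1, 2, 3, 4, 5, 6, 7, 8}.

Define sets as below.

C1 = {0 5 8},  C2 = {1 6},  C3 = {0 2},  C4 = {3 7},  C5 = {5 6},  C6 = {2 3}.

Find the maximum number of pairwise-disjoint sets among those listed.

3

C1, C2, C6 are pairwise disjoint (C1={0,5,8}; C2={1,6}; C6={2,3}).
Every remaining set overlaps one of these, and no 4 of the listed sets are pairwise disjoint, so 3 is the maximum.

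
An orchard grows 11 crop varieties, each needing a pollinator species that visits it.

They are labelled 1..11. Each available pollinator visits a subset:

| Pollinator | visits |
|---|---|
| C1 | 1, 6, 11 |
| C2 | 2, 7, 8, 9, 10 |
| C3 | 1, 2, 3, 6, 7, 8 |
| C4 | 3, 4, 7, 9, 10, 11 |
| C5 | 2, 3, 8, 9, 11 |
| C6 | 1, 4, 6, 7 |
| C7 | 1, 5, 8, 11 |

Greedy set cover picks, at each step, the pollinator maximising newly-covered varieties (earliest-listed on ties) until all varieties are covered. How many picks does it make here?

3

Greedy: pick C3 (covers 6 new) → pick C4 (covers 4 new) → pick C7 (covers 1 new). Total picks: 3.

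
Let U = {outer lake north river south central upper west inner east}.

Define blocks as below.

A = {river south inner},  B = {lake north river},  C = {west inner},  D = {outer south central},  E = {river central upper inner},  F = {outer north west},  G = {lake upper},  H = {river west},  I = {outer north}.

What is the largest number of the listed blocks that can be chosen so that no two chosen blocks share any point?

A, G, I are pairwise disjoint (A={river,south,inner}; G={lake,upper}; I={outer,north}).
Every remaining block overlaps one of these, and no 4 of the listed blocks are pairwise disjoint, so 3 is the maximum.

3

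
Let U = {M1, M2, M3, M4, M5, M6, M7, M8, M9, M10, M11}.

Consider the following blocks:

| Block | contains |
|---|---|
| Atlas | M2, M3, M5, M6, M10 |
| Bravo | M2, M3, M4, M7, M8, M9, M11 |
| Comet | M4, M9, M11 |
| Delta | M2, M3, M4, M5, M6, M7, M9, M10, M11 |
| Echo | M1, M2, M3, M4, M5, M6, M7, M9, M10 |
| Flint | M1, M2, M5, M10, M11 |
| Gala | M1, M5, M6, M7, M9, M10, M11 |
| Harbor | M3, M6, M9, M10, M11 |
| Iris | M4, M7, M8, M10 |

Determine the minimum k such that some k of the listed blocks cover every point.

Take {Bravo, Gala}. Their union is {M1, M2, M3, M4, M5, M6, M7, M8, M9, M10, M11}, which is all 11 points.
No single block has all 11 points (the largest, Delta, has 9), so 2 is optimal.

2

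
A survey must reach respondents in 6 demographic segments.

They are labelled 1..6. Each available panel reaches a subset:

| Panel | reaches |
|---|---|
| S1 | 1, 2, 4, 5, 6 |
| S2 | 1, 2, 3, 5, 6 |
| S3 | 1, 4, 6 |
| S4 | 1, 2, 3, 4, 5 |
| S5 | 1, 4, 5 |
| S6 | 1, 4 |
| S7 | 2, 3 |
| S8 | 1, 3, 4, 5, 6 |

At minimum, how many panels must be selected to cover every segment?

2

Take {S2, S8}. Their union is {1, 2, 3, 4, 5, 6}, which is all 6 segments.
No single panel has all 6 segments (the largest, S1, has 5), so 2 is optimal.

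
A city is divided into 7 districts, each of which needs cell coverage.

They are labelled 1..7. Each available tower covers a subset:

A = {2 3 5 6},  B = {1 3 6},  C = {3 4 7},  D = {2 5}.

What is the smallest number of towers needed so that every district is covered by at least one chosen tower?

3

Take {A, B, C}. Their union is {1, 2, 3, 4, 5, 6, 7}, which is all 7 districts.
Only B contains 1, so B is forced; the remaining 4 districts need at least 2 more towers (each remaining tower adds at most 2) — so at least 3 towers are needed, and 3 is optimal.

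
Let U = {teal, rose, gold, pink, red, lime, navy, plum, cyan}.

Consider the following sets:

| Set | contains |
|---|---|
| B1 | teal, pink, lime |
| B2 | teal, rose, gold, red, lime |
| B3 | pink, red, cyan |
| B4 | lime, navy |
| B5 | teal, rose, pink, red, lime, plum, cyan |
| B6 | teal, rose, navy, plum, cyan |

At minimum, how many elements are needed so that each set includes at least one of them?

2

The 2 elements {lime, cyan} hit every set.
The sets B3, B4 are pairwise disjoint, so any hitting set needs a separate element for each — at least 2. Hence 2 is optimal.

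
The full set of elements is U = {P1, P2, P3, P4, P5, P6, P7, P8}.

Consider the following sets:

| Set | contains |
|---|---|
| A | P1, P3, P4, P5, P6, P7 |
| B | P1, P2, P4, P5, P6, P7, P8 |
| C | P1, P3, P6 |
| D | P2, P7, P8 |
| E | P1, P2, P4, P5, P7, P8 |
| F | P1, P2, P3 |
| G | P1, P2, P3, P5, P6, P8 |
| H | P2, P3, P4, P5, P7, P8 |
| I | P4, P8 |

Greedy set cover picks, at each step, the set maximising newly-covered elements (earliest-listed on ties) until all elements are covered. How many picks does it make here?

2

Greedy: pick B (covers 7 new) → pick A (covers 1 new). Total picks: 2.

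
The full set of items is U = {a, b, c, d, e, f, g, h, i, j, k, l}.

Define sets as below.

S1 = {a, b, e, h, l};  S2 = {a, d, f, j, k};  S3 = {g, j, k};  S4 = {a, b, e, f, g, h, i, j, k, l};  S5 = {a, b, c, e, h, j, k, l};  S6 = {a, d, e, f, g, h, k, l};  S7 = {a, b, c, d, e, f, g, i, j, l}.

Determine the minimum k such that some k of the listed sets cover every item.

S5 and S7 together: S5 ∪ S7 = {a, b, c, d, e, f, g, h, i, j, k, l} — every item is covered.
No single set has all 12 items (the largest, S4, has 10), so 2 is optimal.

2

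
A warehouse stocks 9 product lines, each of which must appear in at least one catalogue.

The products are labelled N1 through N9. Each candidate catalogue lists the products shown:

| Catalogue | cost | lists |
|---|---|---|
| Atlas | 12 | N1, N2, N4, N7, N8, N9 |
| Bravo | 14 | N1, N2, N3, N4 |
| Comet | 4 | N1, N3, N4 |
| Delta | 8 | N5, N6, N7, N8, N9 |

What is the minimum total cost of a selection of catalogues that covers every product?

Bravo, Delta together cover every product (Bravo ∪ Delta = {N1, N2, N3, N4, N5, N6, N7, N8, N9}); total cost 14 + 8 = 22.
The greedy pick Comet, Delta, Atlas costs 24; no covering selection beats 22.

22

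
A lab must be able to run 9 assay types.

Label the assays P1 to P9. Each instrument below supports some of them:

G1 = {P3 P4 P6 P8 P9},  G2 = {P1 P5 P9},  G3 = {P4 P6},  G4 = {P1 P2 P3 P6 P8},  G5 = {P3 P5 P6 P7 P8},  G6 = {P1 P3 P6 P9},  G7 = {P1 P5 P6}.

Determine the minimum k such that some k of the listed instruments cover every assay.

Take {G1, G4, G5}. Their union is {P1, P2, P3, P4, P5, P6, P7, P8, P9}, which is all 9 assays.
Only G4 contains P2, so G4 is forced; the remaining 4 assays need at least 2 more instruments (each remaining instrument adds at most 2) — so at least 3 instruments are needed, and 3 is optimal.

3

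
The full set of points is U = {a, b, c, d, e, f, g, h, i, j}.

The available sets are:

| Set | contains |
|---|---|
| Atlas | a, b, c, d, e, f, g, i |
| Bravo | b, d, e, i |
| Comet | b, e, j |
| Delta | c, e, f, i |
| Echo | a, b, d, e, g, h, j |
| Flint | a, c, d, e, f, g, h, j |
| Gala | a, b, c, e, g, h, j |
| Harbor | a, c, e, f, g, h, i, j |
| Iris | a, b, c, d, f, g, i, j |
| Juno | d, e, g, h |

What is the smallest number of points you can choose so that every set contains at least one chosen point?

T = {a, e} meets every set (each contains at least one member of T), and |T| = 2.
No single point lies in every set, so at least 2 are needed and 2 is optimal.

2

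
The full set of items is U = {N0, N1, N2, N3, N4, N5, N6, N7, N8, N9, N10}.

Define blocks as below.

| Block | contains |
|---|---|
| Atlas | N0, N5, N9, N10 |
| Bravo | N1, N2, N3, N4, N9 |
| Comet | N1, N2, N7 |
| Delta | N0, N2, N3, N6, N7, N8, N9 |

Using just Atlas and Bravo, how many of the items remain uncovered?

3

Union of Atlas, Bravo = {N0, N1, N2, N3, N4, N5, N9, N10}.
Not covered: N6, N7, N8 — 3 items.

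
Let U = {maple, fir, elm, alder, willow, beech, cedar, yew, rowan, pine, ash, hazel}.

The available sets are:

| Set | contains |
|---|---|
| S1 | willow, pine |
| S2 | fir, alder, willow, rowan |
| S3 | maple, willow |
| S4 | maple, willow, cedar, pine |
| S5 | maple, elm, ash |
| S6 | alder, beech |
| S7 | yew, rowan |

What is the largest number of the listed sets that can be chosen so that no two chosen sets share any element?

4

S1, S5, S6, S7 are pairwise disjoint (S1={willow,pine}; S5={maple,elm,ash}; S6={alder,beech}; S7={yew,rowan}).
Every remaining set overlaps one of these, and no 5 of the listed sets are pairwise disjoint, so 4 is the maximum.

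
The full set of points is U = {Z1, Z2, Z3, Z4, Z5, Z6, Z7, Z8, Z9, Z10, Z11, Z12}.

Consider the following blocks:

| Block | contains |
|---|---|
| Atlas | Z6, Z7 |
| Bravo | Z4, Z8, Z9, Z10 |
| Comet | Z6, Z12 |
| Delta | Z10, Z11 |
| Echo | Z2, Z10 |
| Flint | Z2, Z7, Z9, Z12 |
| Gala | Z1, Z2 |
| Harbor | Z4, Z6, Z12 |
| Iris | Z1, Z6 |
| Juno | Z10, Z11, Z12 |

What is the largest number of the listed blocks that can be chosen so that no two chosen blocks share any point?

Delta, Flint, Iris are pairwise disjoint (Delta={Z10,Z11}; Flint={Z2,Z7,Z9,Z12}; Iris={Z1,Z6}).
Every remaining block overlaps one of these, and no 4 of the listed blocks are pairwise disjoint, so 3 is the maximum.

3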